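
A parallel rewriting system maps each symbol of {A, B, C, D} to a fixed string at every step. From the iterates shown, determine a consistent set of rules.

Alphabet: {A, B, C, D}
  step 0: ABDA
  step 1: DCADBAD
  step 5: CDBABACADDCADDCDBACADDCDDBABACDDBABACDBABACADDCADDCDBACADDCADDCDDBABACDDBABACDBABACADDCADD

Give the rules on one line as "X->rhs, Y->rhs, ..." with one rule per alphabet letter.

  step 0 ⇒ step 1: ABDA ⇒ D·CAD·BA·D
    A ↦ D
    B ↦ CAD
    D ↦ BA
    C ↦ CD  (constrained at step 1)

A->D, B->CAD, C->CD, D->BA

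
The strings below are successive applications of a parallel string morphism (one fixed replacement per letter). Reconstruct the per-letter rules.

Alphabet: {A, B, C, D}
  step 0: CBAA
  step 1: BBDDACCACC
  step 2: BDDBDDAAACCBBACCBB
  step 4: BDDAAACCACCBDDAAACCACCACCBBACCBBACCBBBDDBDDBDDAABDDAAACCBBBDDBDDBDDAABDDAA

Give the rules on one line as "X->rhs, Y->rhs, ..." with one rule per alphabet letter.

A->ACC, B->BDD, C->B, D->A

  step 1 ⇒ step 2: BBDDACCACC ⇒ BDD·BDD·A·A·ACC·B·B·ACC·B·B
    A ↦ ACC
    B ↦ BDD
    C ↦ B
    D ↦ A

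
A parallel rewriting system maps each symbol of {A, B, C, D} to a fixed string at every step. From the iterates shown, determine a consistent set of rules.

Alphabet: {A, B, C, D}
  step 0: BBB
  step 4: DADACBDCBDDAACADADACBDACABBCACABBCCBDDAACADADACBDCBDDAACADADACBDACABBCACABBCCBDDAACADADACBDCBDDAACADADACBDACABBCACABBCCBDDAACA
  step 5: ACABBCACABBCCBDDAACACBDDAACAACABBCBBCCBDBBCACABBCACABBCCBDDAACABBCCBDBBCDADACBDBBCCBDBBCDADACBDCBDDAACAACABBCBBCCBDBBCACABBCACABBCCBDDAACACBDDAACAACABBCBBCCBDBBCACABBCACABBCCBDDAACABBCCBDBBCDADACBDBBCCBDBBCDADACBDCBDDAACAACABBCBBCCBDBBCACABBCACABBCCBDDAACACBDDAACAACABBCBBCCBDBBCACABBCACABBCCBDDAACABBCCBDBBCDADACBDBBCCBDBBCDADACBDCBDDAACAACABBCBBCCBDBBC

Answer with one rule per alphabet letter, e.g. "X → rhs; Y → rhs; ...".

  step 4 ⇒ step 5: DADACBDCBDDAACADADACBDACABBCACABBCCBDDAACADADACBDCBDDAACADADACBDACABBCACABBCCBDDAACADADACBDCBDDAACADADACBDACABBCACABBCCBDDAACA ⇒ ACA·BBC·ACA·BBC·CBD·DA·ACA·CBD·DA·ACA·ACA·BBC·BBC·CBD·BBC·ACA·BBC·ACA·BBC·CBD·DA·ACA·BBC·CBD·BBC·DA·DA·CBD·BBC·CBD·BBC·DA·DA·CBD·CBD·DA·ACA·ACA·BBC·BBC·CBD·BBC·ACA·BBC·ACA·BBC·CBD·DA·ACA·CBD·DA·ACA·ACA·BBC·BBC·CBD·BBC·ACA·BBC·ACA·BBC·CBD·DA·ACA·BBC·CBD·BBC·DA·DA·CBD·BBC·CBD·BBC·DA·DA·CBD·CBD·DA·ACA·ACA·BBC·BBC·CBD·BBC·ACA·BBC·ACA·BBC·CBD·DA·ACA·CBD·DA·ACA·ACA·BBC·BBC·CBD·BBC·ACA·BBC·ACA·BBC·CBD·DA·ACA·BBC·CBD·BBC·DA·DA·CBD·BBC·CBD·BBC·DA·DA·CBD·CBD·DA·ACA·ACA·BBC·BBC·CBD·BBC
    A ↦ BBC
    B ↦ DA
    C ↦ CBD
    D ↦ ACA

A->BBC, B->DA, C->CBD, D->ACA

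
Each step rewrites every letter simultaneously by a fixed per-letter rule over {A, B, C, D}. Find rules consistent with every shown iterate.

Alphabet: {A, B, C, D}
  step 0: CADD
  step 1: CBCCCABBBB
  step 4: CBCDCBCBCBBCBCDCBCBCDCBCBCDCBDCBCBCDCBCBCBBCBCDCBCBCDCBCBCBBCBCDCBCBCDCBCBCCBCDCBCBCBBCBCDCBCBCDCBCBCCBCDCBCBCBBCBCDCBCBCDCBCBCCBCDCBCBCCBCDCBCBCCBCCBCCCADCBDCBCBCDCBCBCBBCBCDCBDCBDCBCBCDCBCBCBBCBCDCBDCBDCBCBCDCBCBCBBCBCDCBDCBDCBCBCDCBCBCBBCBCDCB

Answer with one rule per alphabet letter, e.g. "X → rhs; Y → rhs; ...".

A->CCA, B->DCB, C->CBC, D->BB

  step 0 ⇒ step 1: CADD ⇒ CBC·CCA·BB·BB
    A ↦ CCA
    C ↦ CBC
    D ↦ BB
    B ↦ DCB  (constrained at step 1)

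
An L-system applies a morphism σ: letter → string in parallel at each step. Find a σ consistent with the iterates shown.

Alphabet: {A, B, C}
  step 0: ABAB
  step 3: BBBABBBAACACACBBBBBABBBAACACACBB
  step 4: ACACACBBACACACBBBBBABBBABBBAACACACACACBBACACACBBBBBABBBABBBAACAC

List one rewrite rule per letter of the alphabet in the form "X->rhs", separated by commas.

A->BB, B->AC, C->BA

  step 3 ⇒ step 4: BBBABBBAACACACBBBBBABBBAACACACBB ⇒ AC·AC·AC·BB·AC·AC·AC·BB·BB·BA·BB·BA·BB·BA·AC·AC·AC·AC·AC·BB·AC·AC·AC·BB·BB·BA·BB·BA·BB·BA·AC·AC
    A ↦ BB
    B ↦ AC
    C ↦ BA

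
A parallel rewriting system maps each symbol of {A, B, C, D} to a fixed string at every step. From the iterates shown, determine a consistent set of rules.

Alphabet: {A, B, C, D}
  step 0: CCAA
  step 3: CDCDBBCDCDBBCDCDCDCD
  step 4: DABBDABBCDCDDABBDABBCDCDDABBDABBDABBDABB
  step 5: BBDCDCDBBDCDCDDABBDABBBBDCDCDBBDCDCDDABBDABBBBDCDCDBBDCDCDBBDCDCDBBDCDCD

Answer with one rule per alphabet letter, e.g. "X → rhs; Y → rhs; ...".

  step 4 ⇒ step 5: DABBDABBCDCDDABBDABBCDCDDABBDABBDABBDABB ⇒ BB·D·CD·CD·BB·D·CD·CD·DA·BB·DA·BB·BB·D·CD·CD·BB·D·CD·CD·DA·BB·DA·BB·BB·D·CD·CD·BB·D·CD·CD·BB·D·CD·CD·BB·D·CD·CD
    A ↦ D
    B ↦ CD
    C ↦ DA
    D ↦ BB

A->D, B->CD, C->DA, D->BB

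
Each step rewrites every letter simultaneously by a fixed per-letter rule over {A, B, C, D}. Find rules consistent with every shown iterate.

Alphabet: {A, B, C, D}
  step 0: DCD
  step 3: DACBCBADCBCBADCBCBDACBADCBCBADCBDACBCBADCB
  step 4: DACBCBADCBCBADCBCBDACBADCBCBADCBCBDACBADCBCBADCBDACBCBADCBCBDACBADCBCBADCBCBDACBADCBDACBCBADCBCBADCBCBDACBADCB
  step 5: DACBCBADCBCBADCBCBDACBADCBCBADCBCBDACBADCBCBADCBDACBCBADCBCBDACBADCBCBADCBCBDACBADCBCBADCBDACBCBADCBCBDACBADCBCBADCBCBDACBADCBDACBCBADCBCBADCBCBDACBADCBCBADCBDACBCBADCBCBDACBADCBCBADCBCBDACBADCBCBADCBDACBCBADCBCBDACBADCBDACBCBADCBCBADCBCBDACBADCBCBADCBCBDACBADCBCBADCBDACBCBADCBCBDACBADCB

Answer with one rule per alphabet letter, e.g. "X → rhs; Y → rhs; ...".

  step 4 ⇒ step 5: DACBCBADCBCBADCBCBDACBADCBCBADCBCBDACBADCBCBADCBDACBCBADCBCBDACBADCBCBADCBCBDACBADCBDACBCBADCBCBADCBCBDACBADCB ⇒ DA·CB·CBA·DCB·CBA·DCB·CB·DA·CBA·DCB·CBA·DCB·CB·DA·CBA·DCB·CBA·DCB·DA·CB·CBA·DCB·CB·DA·CBA·DCB·CBA·DCB·CB·DA·CBA·DCB·CBA·DCB·DA·CB·CBA·DCB·CB·DA·CBA·DCB·CBA·DCB·CB·DA·CBA·DCB·DA·CB·CBA·DCB·CBA·DCB·CB·DA·CBA·DCB·CBA·DCB·DA·CB·CBA·DCB·CB·DA·CBA·DCB·CBA·DCB·CB·DA·CBA·DCB·CBA·DCB·DA·CB·CBA·DCB·CB·DA·CBA·DCB·DA·CB·CBA·DCB·CBA·DCB·CB·DA·CBA·DCB·CBA·DCB·CB·DA·CBA·DCB·CBA·DCB·DA·CB·CBA·DCB·CB·DA·CBA·DCB
    A ↦ CB
    B ↦ DCB
    C ↦ CBA
    D ↦ DA

A->CB, B->DCB, C->CBA, D->DA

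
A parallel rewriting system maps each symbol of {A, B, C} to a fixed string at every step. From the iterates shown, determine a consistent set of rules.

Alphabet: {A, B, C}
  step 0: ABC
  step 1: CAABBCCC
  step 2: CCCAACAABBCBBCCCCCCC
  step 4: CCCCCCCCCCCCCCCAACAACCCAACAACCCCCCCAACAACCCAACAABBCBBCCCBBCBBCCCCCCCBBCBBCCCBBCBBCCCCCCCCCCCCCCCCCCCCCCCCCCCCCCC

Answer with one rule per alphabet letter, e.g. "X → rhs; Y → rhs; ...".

A->CAA, B->BBC, C->CC

  step 1 ⇒ step 2: CAABBCCC ⇒ CC·CAA·CAA·BBC·BBC·CC·CC·CC
    A ↦ CAA
    B ↦ BBC
    C ↦ CC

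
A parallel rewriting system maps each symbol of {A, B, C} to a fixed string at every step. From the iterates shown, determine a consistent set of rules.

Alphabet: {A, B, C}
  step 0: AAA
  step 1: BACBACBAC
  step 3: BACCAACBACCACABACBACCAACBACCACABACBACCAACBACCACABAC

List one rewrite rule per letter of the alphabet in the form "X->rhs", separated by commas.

A->BAC, B->AC, C->CA

  step 0 ⇒ step 1: AAA ⇒ BAC·BAC·BAC
    A ↦ BAC
    B ↦ AC  (constrained at step 1)
    C ↦ CA  (constrained at step 1)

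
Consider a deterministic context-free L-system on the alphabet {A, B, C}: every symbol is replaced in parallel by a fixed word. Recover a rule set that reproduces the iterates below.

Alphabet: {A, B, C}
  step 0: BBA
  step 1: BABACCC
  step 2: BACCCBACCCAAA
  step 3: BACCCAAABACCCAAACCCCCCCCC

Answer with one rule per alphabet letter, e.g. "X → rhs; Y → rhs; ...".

A->CCC, B->BA, C->A

  step 2 ⇒ step 3: BACCCBACCCAAA ⇒ BA·CCC·A·A·A·BA·CCC·A·A·A·CCC·CCC·CCC
    A ↦ CCC
    B ↦ BA
    C ↦ A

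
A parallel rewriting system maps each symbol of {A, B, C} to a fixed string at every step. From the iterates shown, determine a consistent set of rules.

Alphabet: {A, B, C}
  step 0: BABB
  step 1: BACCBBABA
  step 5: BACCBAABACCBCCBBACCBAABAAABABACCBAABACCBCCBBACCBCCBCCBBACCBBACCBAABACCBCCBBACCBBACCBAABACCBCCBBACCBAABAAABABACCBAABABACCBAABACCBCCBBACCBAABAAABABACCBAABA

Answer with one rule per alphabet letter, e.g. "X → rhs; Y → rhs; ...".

A->CCB, B->BA, C->A

  step 0 ⇒ step 1: BABB ⇒ BA·CCB·BA·BA
    A ↦ CCB
    B ↦ BA
    C ↦ A  (constrained at step 1)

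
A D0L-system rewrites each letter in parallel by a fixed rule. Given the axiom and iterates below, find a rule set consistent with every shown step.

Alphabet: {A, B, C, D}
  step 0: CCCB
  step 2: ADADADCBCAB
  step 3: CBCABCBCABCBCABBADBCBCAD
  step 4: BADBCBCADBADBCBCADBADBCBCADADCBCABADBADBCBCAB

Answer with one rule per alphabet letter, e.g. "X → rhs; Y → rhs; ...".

A->CBC, B->AD, C->B, D->AB

  step 3 ⇒ step 4: CBCABCBCABCBCABBADBCBCAD ⇒ B·AD·B·CBC·AD·B·AD·B·CBC·AD·B·AD·B·CBC·AD·AD·CBC·AB·AD·B·AD·B·CBC·AB
    A ↦ CBC
    B ↦ AD
    C ↦ B
    D ↦ AB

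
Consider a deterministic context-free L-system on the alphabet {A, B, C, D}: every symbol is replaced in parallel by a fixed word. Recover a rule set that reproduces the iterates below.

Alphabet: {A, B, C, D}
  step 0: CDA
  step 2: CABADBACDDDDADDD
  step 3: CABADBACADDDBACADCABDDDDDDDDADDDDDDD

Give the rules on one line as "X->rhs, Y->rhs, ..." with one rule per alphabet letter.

  step 2 ⇒ step 3: CABADBACDDDDADDD ⇒ CAB·AD·BAC·AD·DD·BAC·AD·CAB·DD·DD·DD·DD·AD·DD·DD·DD
    A ↦ AD
    B ↦ BAC
    C ↦ CAB
    D ↦ DD

A->AD, B->BAC, C->CAB, D->DD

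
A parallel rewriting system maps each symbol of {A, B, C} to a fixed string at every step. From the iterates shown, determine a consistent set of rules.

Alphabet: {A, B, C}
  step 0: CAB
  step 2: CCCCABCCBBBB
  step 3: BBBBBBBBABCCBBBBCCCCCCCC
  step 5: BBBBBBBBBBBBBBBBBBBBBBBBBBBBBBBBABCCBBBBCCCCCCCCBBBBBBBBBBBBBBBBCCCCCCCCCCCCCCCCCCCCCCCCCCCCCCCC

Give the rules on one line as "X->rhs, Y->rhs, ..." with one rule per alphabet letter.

  step 2 ⇒ step 3: CCCCABCCBBBB ⇒ BB·BB·BB·BB·AB·CC·BB·BB·CC·CC·CC·CC
    A ↦ AB
    B ↦ CC
    C ↦ BB

A->AB, B->CC, C->BB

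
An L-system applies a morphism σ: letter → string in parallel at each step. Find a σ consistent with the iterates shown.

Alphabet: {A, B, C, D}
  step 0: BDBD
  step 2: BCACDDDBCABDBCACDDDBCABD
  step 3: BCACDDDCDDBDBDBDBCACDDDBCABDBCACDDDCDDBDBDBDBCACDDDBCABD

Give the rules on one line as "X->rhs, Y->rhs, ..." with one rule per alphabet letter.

A->D, B->BCA, C->CDD, D->BD

  step 2 ⇒ step 3: BCACDDDBCABDBCACDDDBCABD ⇒ BCA·CDD·D·CDD·BD·BD·BD·BCA·CDD·D·BCA·BD·BCA·CDD·D·CDD·BD·BD·BD·BCA·CDD·D·BCA·BD
    A ↦ D
    B ↦ BCA
    C ↦ CDD
    D ↦ BD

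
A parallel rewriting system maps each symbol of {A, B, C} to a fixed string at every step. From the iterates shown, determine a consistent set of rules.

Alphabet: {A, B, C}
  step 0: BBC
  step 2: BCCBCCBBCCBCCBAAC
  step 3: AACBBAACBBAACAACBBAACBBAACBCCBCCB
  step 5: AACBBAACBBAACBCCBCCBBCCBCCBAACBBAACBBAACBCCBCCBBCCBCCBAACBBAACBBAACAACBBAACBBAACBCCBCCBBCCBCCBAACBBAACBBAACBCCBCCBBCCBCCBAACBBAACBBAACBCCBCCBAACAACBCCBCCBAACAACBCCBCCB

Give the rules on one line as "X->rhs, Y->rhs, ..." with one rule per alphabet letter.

  step 2 ⇒ step 3: BCCBCCBBCCBCCBAAC ⇒ AAC·B·B·AAC·B·B·AAC·AAC·B·B·AAC·B·B·AAC·BCC·BCC·B
    A ↦ BCC
    B ↦ AAC
    C ↦ B

A->BCC, B->AAC, C->B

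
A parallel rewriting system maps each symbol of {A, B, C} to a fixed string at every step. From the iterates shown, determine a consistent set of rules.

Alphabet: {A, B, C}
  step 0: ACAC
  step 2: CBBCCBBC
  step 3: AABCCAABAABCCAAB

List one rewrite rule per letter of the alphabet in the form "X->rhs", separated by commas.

A->B, B->C, C->AAB

  step 2 ⇒ step 3: CBBCCBBC ⇒ AAB·C·C·AAB·AAB·C·C·AAB
    B ↦ C
    C ↦ AAB
    A ↦ B  (constrained at step 0)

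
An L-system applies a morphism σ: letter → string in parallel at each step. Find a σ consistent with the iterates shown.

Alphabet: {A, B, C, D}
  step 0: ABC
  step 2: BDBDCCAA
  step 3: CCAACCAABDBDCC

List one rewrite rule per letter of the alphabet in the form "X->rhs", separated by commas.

  step 2 ⇒ step 3: BDBDCCAA ⇒ C·CAA·C·CAA·BD·BD·C·C
    A ↦ C
    B ↦ C
    C ↦ BD
    D ↦ CAA

A->C, B->C, C->BD, D->CAA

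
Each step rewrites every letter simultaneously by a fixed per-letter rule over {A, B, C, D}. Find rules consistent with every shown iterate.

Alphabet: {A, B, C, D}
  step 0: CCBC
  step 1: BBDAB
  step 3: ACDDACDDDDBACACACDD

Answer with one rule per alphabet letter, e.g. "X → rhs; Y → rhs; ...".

A->DD, B->DA, C->B, D->AC

  step 0 ⇒ step 1: CCBC ⇒ B·B·DA·B
    B ↦ DA
    C ↦ B
    A ↦ DD  (constrained at step 1)
    D ↦ AC  (constrained at step 1)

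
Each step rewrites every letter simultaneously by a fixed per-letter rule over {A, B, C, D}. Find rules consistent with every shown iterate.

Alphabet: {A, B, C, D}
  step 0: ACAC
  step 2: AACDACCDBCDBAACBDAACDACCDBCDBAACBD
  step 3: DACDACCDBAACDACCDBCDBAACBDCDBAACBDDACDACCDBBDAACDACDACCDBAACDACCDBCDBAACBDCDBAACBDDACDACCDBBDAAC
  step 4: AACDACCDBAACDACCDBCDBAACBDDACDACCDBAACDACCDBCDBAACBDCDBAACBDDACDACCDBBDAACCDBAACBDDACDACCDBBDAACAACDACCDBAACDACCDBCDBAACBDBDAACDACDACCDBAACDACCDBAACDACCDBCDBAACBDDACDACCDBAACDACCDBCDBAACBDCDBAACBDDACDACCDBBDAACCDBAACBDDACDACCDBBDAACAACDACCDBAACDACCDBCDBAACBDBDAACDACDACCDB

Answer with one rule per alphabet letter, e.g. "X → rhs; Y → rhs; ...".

A->DAC, B->BD, C->CDB, D->AAC

  step 3 ⇒ step 4: DACDACCDBAACDACCDBCDBAACBDCDBAACBDDACDACCDBBDAACDACDACCDBAACDACCDBCDBAACBDCDBAACBDDACDACCDBBDAAC ⇒ AAC·DAC·CDB·AAC·DAC·CDB·CDB·AAC·BD·DAC·DAC·CDB·AAC·DAC·CDB·CDB·AAC·BD·CDB·AAC·BD·DAC·DAC·CDB·BD·AAC·CDB·AAC·BD·DAC·DAC·CDB·BD·AAC·AAC·DAC·CDB·AAC·DAC·CDB·CDB·AAC·BD·BD·AAC·DAC·DAC·CDB·AAC·DAC·CDB·AAC·DAC·CDB·CDB·AAC·BD·DAC·DAC·CDB·AAC·DAC·CDB·CDB·AAC·BD·CDB·AAC·BD·DAC·DAC·CDB·BD·AAC·CDB·AAC·BD·DAC·DAC·CDB·BD·AAC·AAC·DAC·CDB·AAC·DAC·CDB·CDB·AAC·BD·BD·AAC·DAC·DAC·CDB
    A ↦ DAC
    B ↦ BD
    C ↦ CDB
    D ↦ AAC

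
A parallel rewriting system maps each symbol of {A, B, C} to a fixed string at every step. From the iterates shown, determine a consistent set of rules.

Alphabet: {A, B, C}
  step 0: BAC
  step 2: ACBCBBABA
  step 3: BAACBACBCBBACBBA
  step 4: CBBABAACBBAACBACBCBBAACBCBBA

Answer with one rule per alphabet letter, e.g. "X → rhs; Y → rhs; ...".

  step 3 ⇒ step 4: BAACBACBCBBACBBA ⇒ CB·BA·BA·A·CB·BA·A·CB·A·CB·CB·BA·A·CB·CB·BA
    A ↦ BA
    B ↦ CB
    C ↦ A

A->BA, B->CB, C->A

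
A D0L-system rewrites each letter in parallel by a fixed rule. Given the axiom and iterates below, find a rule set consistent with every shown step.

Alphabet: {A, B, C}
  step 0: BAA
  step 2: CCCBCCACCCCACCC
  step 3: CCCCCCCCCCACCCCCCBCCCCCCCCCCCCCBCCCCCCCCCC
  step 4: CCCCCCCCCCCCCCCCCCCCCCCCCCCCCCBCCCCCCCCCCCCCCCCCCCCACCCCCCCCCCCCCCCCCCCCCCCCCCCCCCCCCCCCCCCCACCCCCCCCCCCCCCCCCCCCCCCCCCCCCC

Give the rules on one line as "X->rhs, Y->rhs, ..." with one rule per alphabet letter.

A->BC, B->CA, C->CCC

  step 3 ⇒ step 4: CCCCCCCCCCACCCCCCBCCCCCCCCCCCCCBCCCCCCCCCC ⇒ CCC·CCC·CCC·CCC·CCC·CCC·CCC·CCC·CCC·CCC·BC·CCC·CCC·CCC·CCC·CCC·CCC·CA·CCC·CCC·CCC·CCC·CCC·CCC·CCC·CCC·CCC·CCC·CCC·CCC·CCC·CA·CCC·CCC·CCC·CCC·CCC·CCC·CCC·CCC·CCC·CCC
    A ↦ BC
    B ↦ CA
    C ↦ CCC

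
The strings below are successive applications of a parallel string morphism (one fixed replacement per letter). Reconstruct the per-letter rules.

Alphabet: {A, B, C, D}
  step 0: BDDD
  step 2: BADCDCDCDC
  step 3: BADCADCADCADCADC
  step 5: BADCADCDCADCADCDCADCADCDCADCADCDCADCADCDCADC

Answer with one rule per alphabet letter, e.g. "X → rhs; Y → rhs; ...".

A->DC, B->BA, C->DC, D->A

  step 2 ⇒ step 3: BADCDCDCDC ⇒ BA·DC·A·DC·A·DC·A·DC·A·DC
    A ↦ DC
    B ↦ BA
    C ↦ DC
    D ↦ A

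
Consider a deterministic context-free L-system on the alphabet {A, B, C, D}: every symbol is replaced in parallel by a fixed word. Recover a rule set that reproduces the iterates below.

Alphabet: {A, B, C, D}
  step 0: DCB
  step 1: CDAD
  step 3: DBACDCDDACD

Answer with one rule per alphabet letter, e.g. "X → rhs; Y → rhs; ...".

  step 0 ⇒ step 1: DCB ⇒ CD·A·D
    B ↦ D
    C ↦ A
    D ↦ CD
    A ↦ DB  (constrained at step 1)

A->DB, B->D, C->A, D->CD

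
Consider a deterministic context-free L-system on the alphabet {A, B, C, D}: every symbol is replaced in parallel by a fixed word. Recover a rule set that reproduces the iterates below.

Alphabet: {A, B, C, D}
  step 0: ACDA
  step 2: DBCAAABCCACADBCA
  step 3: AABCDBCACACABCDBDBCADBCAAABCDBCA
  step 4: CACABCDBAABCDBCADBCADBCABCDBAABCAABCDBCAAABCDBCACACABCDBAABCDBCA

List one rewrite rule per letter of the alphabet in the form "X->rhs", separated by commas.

A->CA, B->BC, C->DB, D->AA

  step 3 ⇒ step 4: AABCDBCACACABCDBDBCADBCAAABCDBCA ⇒ CA·CA·BC·DB·AA·BC·DB·CA·DB·CA·DB·CA·BC·DB·AA·BC·AA·BC·DB·CA·AA·BC·DB·CA·CA·CA·BC·DB·AA·BC·DB·CA
    A ↦ CA
    B ↦ BC
    C ↦ DB
    D ↦ AA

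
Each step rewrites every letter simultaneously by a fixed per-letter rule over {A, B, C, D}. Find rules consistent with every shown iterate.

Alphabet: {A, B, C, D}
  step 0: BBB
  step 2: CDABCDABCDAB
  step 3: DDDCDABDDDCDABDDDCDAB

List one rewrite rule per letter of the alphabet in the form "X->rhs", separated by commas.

  step 2 ⇒ step 3: CDABCDABCDAB ⇒ D·DD·CD·AB·D·DD·CD·AB·D·DD·CD·AB
    A ↦ CD
    B ↦ AB
    C ↦ D
    D ↦ DD

A->CD, B->AB, C->D, D->DD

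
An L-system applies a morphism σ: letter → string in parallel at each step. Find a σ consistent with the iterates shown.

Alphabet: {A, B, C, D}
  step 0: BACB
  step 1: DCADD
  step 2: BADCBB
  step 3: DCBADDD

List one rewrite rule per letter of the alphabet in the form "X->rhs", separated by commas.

  step 2 ⇒ step 3: BADCBB ⇒ D·C·B·AD·D·D
    A ↦ C
    B ↦ D
    C ↦ AD
    D ↦ B

A->C, B->D, C->AD, D->B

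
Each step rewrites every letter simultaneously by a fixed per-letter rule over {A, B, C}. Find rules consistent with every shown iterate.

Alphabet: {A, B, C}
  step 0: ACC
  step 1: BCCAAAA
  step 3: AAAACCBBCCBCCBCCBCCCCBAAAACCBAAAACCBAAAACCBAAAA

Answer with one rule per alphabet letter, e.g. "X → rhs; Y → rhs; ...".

A->BCC, B->CCB, C->AA

  step 0 ⇒ step 1: ACC ⇒ BCC·AA·AA
    A ↦ BCC
    C ↦ AA
    B ↦ CCB  (constrained at step 1)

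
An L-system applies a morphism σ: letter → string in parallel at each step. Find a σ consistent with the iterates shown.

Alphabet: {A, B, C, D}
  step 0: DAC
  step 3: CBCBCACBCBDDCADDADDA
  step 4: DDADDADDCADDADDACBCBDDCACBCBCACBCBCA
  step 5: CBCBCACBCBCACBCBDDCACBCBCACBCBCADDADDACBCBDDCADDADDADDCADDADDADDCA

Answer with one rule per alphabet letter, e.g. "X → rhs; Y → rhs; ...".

  step 4 ⇒ step 5: DDADDADDCADDADDACBCBDDCACBCBCACBCBCA ⇒ CB·CB·CA·CB·CB·CA·CB·CB·DD·CA·CB·CB·CA·CB·CB·CA·DD·A·DD·A·CB·CB·DD·CA·DD·A·DD·A·DD·CA·DD·A·DD·A·DD·CA
    A ↦ CA
    B ↦ A
    C ↦ DD
    D ↦ CB

A->CA, B->A, C->DD, D->CB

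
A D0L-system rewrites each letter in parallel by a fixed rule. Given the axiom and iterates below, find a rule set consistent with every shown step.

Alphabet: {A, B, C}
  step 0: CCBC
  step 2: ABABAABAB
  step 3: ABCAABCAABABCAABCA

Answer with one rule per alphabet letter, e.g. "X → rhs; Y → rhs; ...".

  step 2 ⇒ step 3: ABABAABAB ⇒ AB·CA·AB·CA·AB·AB·CA·AB·CA
    A ↦ AB
    B ↦ CA
    C ↦ A  (constrained at step 0)

A->AB, B->CA, C->A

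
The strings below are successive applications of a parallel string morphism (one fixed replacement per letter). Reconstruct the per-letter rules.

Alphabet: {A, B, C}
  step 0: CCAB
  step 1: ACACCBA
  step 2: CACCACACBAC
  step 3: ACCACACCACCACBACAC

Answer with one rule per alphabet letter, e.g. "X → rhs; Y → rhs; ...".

  step 2 ⇒ step 3: CACCACACBAC ⇒ AC·C·AC·AC·C·AC·C·AC·BA·C·AC
    A ↦ C
    B ↦ BA
    C ↦ AC

A->C, B->BA, C->AC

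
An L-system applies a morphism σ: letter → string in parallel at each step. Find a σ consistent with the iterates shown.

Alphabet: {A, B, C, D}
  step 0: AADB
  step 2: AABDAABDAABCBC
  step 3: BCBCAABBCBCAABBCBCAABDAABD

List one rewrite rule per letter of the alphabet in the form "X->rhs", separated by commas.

A->BC, B->AA, C->BD, D->B

  step 2 ⇒ step 3: AABDAABDAABCBC ⇒ BC·BC·AA·B·BC·BC·AA·B·BC·BC·AA·BD·AA·BD
    A ↦ BC
    B ↦ AA
    C ↦ BD
    D ↦ B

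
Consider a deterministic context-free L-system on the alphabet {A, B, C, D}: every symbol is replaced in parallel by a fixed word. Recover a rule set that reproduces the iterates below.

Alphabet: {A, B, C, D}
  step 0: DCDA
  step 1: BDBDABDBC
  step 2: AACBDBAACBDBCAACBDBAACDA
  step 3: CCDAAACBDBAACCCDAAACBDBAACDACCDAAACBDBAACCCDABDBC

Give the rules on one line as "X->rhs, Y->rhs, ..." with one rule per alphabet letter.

A->C, B->AAC, C->DA, D->BDB

  step 2 ⇒ step 3: AACBDBAACBDBCAACBDBAACDA ⇒ C·C·DA·AAC·BDB·AAC·C·C·DA·AAC·BDB·AAC·DA·C·C·DA·AAC·BDB·AAC·C·C·DA·BDB·C
    A ↦ C
    B ↦ AAC
    C ↦ DA
    D ↦ BDB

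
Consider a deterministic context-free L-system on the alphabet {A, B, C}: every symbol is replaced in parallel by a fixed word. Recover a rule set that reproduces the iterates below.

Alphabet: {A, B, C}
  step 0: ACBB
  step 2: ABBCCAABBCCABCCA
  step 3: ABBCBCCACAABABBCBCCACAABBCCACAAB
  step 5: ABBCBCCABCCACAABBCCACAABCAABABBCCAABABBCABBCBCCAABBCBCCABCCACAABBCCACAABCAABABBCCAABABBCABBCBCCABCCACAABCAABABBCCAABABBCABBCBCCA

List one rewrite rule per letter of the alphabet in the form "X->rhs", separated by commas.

  step 2 ⇒ step 3: ABBCCAABBCCABCCA ⇒ AB·BC·BC·CA·CA·AB·AB·BC·BC·CA·CA·AB·BC·CA·CA·AB
    A ↦ AB
    B ↦ BC
    C ↦ CA

A->AB, B->BC, C->CA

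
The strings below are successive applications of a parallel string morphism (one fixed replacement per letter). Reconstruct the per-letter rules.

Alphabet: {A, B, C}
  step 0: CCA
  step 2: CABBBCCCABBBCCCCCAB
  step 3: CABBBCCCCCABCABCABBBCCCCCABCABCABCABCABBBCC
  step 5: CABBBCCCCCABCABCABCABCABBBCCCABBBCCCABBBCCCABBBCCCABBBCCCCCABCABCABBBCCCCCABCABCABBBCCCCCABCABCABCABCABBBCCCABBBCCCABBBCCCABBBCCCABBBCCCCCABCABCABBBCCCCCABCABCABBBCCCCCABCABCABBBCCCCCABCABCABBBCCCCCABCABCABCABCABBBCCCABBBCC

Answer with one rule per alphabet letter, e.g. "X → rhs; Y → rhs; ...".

A->BBC, B->C, C->CAB

  step 2 ⇒ step 3: CABBBCCCABBBCCCCCAB ⇒ CAB·BBC·C·C·C·CAB·CAB·CAB·BBC·C·C·C·CAB·CAB·CAB·CAB·CAB·BBC·C
    A ↦ BBC
    B ↦ C
    C ↦ CAB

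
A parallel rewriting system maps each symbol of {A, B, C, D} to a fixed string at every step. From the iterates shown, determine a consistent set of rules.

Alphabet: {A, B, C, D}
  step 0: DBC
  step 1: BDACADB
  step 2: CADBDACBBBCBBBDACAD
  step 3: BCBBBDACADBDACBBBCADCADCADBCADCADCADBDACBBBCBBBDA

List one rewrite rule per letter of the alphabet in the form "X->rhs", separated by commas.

  step 2 ⇒ step 3: CADBDACBBBCBBBDACAD ⇒ B·CBB·BDA·CAD·BDA·CBB·B·CAD·CAD·CAD·B·CAD·CAD·CAD·BDA·CBB·B·CBB·BDA
    A ↦ CBB
    B ↦ CAD
    C ↦ B
    D ↦ BDA

A->CBB, B->CAD, C->B, D->BDA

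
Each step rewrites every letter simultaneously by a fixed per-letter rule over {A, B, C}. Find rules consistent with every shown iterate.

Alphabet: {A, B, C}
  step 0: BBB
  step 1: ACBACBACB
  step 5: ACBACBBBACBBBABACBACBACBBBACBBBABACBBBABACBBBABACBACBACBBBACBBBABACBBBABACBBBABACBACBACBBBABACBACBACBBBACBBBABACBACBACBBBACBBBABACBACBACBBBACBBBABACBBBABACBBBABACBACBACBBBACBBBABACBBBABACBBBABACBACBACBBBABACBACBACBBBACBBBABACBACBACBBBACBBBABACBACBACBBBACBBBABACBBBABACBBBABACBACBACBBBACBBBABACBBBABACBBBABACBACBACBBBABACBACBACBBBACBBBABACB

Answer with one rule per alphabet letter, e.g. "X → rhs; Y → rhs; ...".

  step 0 ⇒ step 1: BBB ⇒ ACB·ACB·ACB
    B ↦ ACB
    A ↦ BB  (constrained at step 1)
    C ↦ AB  (constrained at step 1)

A->BB, B->ACB, C->AB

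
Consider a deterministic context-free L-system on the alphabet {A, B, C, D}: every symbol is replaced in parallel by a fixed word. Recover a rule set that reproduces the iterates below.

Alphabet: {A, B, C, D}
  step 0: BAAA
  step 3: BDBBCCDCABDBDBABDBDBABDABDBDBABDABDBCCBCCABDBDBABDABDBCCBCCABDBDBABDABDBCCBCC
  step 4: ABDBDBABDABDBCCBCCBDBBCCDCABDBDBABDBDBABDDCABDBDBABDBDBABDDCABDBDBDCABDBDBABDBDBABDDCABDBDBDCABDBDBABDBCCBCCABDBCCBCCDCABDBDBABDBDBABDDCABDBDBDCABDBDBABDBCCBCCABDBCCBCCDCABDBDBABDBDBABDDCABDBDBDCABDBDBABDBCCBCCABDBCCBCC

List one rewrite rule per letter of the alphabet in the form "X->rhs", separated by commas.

A->DC, B->ABD, C->BCC, D->BDB

  step 3 ⇒ step 4: BDBBCCDCABDBDBABDBDBABDABDBDBABDABDBCCBCCABDBDBABDABDBCCBCCABDBDBABDABDBCCBCC ⇒ ABD·BDB·ABD·ABD·BCC·BCC·BDB·BCC·DC·ABD·BDB·ABD·BDB·ABD·DC·ABD·BDB·ABD·BDB·ABD·DC·ABD·BDB·DC·ABD·BDB·ABD·BDB·ABD·DC·ABD·BDB·DC·ABD·BDB·ABD·BCC·BCC·ABD·BCC·BCC·DC·ABD·BDB·ABD·BDB·ABD·DC·ABD·BDB·DC·ABD·BDB·ABD·BCC·BCC·ABD·BCC·BCC·DC·ABD·BDB·ABD·BDB·ABD·DC·ABD·BDB·DC·ABD·BDB·ABD·BCC·BCC·ABD·BCC·BCC
    A ↦ DC
    B ↦ ABD
    C ↦ BCC
    D ↦ BDB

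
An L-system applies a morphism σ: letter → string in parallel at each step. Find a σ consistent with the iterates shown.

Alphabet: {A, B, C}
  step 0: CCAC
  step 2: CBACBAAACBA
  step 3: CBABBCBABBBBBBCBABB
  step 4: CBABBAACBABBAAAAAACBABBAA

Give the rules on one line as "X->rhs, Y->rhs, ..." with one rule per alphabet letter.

  step 3 ⇒ step 4: CBABBCBABBBBBBCBABB ⇒ CB·A·BB·A·A·CB·A·BB·A·A·A·A·A·A·CB·A·BB·A·A
    A ↦ BB
    B ↦ A
    C ↦ CB

A->BB, B->A, C->CB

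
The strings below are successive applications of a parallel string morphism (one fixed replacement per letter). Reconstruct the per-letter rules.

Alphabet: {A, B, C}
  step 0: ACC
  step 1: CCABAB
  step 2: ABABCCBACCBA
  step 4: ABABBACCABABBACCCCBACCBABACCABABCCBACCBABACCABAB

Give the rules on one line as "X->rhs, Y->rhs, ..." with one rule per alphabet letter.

  step 1 ⇒ step 2: CCABAB ⇒ AB·AB·CC·BA·CC·BA
    A ↦ CC
    B ↦ BA
    C ↦ AB

A->CC, B->BA, C->AB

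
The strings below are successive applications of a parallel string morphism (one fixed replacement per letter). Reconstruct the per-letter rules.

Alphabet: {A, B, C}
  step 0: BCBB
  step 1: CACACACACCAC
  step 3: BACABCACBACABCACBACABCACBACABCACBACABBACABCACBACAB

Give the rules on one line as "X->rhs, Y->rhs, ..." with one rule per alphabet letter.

A->B, B->CAC, C->ACA

  step 0 ⇒ step 1: BCBB ⇒ CAC·ACA·CAC·CAC
    B ↦ CAC
    C ↦ ACA
    A ↦ B  (constrained at step 1)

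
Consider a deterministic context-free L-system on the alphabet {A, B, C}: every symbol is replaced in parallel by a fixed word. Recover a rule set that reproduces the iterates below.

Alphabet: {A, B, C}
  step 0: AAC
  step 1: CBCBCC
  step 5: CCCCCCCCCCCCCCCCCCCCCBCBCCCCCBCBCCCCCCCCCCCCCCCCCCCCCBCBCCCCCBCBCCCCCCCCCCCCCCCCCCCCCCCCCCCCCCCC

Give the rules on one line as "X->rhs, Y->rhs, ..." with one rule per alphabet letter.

  step 0 ⇒ step 1: AAC ⇒ CB·CB·CC
    A ↦ CB
    C ↦ CC
    B ↦ AA  (constrained at step 1)

A->CB, B->AA, C->CC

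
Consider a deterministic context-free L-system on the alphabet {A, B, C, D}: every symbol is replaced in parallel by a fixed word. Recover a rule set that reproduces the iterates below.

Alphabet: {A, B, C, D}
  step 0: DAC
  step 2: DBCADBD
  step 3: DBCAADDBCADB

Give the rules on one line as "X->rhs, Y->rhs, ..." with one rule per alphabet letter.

A->D, B->CA, C->A, D->DB

  step 2 ⇒ step 3: DBCADBD ⇒ DB·CA·A·D·DB·CA·DB
    A ↦ D
    B ↦ CA
    C ↦ A
    D ↦ DB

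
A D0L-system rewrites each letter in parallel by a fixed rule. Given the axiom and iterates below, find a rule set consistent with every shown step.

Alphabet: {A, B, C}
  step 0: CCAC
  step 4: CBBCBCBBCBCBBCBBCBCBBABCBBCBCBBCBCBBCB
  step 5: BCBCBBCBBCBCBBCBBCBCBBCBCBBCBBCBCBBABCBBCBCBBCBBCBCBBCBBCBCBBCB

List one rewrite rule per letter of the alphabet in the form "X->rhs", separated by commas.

  step 4 ⇒ step 5: CBBCBCBBCBCBBCBBCBCBBABCBBCBCBBCBCBBCB ⇒ B·CB·CB·B·CB·B·CB·CB·B·CB·B·CB·CB·B·CB·CB·B·CB·B·CB·CB·BAB·CB·B·CB·CB·B·CB·B·CB·CB·B·CB·B·CB·CB·B·CB
    A ↦ BAB
    B ↦ CB
    C ↦ B

A->BAB, B->CB, C->B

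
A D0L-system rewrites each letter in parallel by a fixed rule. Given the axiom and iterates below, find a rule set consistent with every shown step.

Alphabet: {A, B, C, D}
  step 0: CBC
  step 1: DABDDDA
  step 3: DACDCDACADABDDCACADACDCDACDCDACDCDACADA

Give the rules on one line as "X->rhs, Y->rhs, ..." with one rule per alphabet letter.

A->CDC, B->BDD, C->DA, D->CA

  step 0 ⇒ step 1: CBC ⇒ DA·BDD·DA
    B ↦ BDD
    C ↦ DA
    A ↦ CDC  (constrained at step 1)
    D ↦ CA  (constrained at step 1)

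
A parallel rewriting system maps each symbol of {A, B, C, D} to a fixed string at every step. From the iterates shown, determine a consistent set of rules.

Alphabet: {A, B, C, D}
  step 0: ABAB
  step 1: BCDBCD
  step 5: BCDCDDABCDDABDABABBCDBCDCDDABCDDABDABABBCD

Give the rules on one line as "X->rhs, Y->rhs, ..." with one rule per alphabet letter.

A->B, B->CD, C->D, D->AB

  step 0 ⇒ step 1: ABAB ⇒ B·CD·B·CD
    A ↦ B
    B ↦ CD
    C ↦ D  (constrained at step 1)
    D ↦ AB  (constrained at step 1)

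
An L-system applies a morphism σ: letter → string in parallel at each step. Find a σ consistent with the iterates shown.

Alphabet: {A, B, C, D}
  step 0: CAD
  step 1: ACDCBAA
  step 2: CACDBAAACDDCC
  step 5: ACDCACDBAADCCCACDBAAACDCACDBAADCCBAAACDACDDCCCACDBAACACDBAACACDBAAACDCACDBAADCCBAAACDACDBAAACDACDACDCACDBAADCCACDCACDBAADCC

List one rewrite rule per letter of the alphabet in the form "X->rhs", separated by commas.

  step 1 ⇒ step 2: ACDCBAA ⇒ C·ACD·BAA·ACD·D·C·C
    A ↦ C
    B ↦ D
    C ↦ ACD
    D ↦ BAA

A->C, B->D, C->ACD, D->BAA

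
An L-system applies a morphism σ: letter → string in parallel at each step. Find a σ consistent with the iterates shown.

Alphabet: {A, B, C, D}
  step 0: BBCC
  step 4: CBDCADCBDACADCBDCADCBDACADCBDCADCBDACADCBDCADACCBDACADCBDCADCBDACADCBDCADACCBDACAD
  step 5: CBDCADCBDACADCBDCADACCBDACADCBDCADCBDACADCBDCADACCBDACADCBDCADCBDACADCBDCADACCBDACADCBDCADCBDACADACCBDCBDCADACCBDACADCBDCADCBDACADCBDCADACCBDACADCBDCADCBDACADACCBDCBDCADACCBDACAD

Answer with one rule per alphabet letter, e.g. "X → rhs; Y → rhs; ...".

A->AC, B->C, C->CBD, D->AD

  step 4 ⇒ step 5: CBDCADCBDACADCBDCADCBDACADCBDCADCBDACADCBDCADACCBDACADCBDCADCBDACADCBDCADACCBDACAD ⇒ CBD·C·AD·CBD·AC·AD·CBD·C·AD·AC·CBD·AC·AD·CBD·C·AD·CBD·AC·AD·CBD·C·AD·AC·CBD·AC·AD·CBD·C·AD·CBD·AC·AD·CBD·C·AD·AC·CBD·AC·AD·CBD·C·AD·CBD·AC·AD·AC·CBD·CBD·C·AD·AC·CBD·AC·AD·CBD·C·AD·CBD·AC·AD·CBD·C·AD·AC·CBD·AC·AD·CBD·C·AD·CBD·AC·AD·AC·CBD·CBD·C·AD·AC·CBD·AC·AD
    A ↦ AC
    B ↦ C
    C ↦ CBD
    D ↦ AD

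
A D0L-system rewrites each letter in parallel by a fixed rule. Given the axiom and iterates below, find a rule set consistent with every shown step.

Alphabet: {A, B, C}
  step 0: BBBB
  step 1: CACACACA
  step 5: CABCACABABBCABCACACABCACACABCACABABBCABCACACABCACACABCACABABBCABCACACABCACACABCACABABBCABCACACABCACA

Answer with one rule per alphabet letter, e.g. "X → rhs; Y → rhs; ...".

A->B, B->CA, C->BAB

  step 0 ⇒ step 1: BBBB ⇒ CA·CA·CA·CA
    B ↦ CA
    A ↦ B  (constrained at step 1)
    C ↦ BAB  (constrained at step 1)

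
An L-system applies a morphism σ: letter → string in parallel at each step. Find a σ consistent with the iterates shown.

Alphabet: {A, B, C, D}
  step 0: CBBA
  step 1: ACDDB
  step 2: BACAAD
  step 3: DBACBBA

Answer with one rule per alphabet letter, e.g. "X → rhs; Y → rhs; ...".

  step 2 ⇒ step 3: BACAAD ⇒ D·B·AC·B·B·A
    A ↦ B
    B ↦ D
    C ↦ AC
    D ↦ A

A->B, B->D, C->AC, D->A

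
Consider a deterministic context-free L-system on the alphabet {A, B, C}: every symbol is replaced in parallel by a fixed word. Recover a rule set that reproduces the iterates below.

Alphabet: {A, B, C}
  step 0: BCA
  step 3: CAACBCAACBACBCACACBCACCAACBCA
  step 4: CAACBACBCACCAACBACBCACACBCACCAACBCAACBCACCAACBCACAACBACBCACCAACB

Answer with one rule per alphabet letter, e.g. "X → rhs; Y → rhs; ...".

  step 3 ⇒ step 4: CAACBCAACBACBCACACBCACCAACBCA ⇒ CA·ACB·ACB·CA·C·CA·ACB·ACB·CA·C·ACB·CA·C·CA·ACB·CA·ACB·CA·C·CA·ACB·CA·CA·ACB·ACB·CA·C·CA·ACB
    A ↦ ACB
    B ↦ C
    C ↦ CA

A->ACB, B->C, C->CA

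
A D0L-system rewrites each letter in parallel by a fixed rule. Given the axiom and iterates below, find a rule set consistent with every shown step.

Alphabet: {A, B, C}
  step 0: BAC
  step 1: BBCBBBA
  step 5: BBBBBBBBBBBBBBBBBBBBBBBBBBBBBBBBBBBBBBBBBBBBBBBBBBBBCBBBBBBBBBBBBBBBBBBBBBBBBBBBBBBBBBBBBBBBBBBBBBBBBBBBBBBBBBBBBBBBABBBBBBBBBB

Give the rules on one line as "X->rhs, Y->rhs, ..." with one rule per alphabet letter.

A->CB, B->BB, C->BBA

  step 0 ⇒ step 1: BAC ⇒ BB·CB·BBA
    A ↦ CB
    B ↦ BB
    C ↦ BBA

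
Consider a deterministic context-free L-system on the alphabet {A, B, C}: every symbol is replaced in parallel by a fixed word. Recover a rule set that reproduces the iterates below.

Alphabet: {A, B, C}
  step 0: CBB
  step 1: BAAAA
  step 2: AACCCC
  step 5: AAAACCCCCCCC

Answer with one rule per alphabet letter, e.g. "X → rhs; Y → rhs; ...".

  step 1 ⇒ step 2: BAAAA ⇒ AA·C·C·C·C
    A ↦ C
    B ↦ AA
  step 0 ⇒ step 1: CBB ⇒ B·AA·AA
    C ↦ B

A->C, B->AA, C->B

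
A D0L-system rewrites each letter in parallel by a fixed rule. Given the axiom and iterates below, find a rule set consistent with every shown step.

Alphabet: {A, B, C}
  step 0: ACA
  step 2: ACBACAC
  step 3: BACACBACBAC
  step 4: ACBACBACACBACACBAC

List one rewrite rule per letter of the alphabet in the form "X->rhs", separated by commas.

  step 3 ⇒ step 4: BACACBACBAC ⇒ AC·B·AC·B·AC·AC·B·AC·AC·B·AC
    A ↦ B
    B ↦ AC
    C ↦ AC

A->B, B->AC, C->AC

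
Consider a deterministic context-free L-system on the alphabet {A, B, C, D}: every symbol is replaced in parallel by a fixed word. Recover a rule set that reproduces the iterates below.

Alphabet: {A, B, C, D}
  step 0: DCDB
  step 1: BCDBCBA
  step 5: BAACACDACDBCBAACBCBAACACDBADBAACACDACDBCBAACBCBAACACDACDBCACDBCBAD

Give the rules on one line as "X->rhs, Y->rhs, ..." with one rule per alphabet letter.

  step 0 ⇒ step 1: DCDB ⇒ BC·D·BC·BA
    B ↦ BA
    C ↦ D
    D ↦ BC
    A ↦ AC  (constrained at step 1)

A->AC, B->BA, C->D, D->BC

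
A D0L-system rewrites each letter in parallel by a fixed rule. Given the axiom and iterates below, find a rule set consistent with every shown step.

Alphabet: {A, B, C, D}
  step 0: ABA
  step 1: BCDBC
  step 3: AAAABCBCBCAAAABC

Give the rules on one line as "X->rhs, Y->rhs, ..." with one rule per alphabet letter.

A->BC, B->D, C->DA, D->AA

  step 0 ⇒ step 1: ABA ⇒ BC·D·BC
    A ↦ BC
    B ↦ D
    C ↦ DA  (constrained at step 1)
    D ↦ AA  (constrained at step 1)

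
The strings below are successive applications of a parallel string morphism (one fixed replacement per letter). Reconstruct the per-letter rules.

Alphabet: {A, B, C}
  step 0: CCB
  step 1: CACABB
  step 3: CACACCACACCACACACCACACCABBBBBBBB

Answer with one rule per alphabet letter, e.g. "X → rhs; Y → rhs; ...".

  step 0 ⇒ step 1: CCB ⇒ CA·CA·BB
    B ↦ BB
    C ↦ CA
    A ↦ CAC  (constrained at step 1)

A->CAC, B->BB, C->CA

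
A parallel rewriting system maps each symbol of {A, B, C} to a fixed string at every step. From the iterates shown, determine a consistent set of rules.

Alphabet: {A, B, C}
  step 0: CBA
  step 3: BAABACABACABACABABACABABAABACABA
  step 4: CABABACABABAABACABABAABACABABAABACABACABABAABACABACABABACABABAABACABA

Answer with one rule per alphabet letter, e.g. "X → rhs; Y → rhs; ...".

  step 3 ⇒ step 4: BAABACABACABACABABACABABAABACABA ⇒ CA·BA·BA·CA·BA·BAA·BA·CA·BA·BAA·BA·CA·BA·BAA·BA·CA·BA·CA·BA·BAA·BA·CA·BA·CA·BA·BA·CA·BA·BAA·BA·CA·BA
    A ↦ BA
    B ↦ CA
    C ↦ BAA

A->BA, B->CA, C->BAA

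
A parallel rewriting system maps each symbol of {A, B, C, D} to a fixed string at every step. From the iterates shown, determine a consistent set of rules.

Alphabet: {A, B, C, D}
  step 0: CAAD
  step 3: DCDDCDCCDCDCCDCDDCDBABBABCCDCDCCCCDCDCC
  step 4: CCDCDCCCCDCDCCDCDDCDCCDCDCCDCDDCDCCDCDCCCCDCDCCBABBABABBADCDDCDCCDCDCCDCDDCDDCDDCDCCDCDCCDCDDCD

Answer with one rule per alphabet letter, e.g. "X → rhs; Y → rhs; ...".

A->B, B->BA, C->DCD, D->CC

  step 3 ⇒ step 4: DCDDCDCCDCDCCDCDDCDBABBABCCDCDCCCCDCDCC ⇒ CC·DCD·CC·CC·DCD·CC·DCD·DCD·CC·DCD·CC·DCD·DCD·CC·DCD·CC·CC·DCD·CC·BA·B·BA·BA·B·BA·DCD·DCD·CC·DCD·CC·DCD·DCD·DCD·DCD·CC·DCD·CC·DCD·DCD
    A ↦ B
    B ↦ BA
    C ↦ DCD
    D ↦ CC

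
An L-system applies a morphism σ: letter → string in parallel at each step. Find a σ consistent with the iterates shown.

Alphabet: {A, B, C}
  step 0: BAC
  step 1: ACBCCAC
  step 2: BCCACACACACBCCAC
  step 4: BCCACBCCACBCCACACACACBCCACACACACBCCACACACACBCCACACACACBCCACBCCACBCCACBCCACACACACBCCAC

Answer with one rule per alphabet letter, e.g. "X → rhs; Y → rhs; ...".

A->BCC, B->AC, C->AC

  step 1 ⇒ step 2: ACBCCAC ⇒ BCC·AC·AC·AC·AC·BCC·AC
    A ↦ BCC
    B ↦ AC
    C ↦ AC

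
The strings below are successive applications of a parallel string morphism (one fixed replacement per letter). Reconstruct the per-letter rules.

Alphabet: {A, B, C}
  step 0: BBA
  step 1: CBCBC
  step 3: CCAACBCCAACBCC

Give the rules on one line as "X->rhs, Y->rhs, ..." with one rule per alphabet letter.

  step 0 ⇒ step 1: BBA ⇒ CB·CB·C
    A ↦ C
    B ↦ CB
    C ↦ AA  (constrained at step 1)

A->C, B->CB, C->AA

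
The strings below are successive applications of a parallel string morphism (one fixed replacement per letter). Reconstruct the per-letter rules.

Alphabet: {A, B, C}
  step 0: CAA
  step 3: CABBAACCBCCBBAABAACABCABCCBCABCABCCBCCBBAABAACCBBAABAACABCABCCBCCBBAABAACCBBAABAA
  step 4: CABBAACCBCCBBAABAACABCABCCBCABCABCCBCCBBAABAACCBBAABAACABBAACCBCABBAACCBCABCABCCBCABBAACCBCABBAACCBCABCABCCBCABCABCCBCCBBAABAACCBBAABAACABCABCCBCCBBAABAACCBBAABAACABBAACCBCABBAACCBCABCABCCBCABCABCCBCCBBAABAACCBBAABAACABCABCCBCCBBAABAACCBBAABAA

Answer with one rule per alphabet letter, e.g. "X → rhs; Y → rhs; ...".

A->BAA, B->CCB, C->CAB

  step 3 ⇒ step 4: CABBAACCBCCBBAABAACABCABCCBCABCABCCBCCBBAABAACCBBAABAACABCABCCBCCBBAABAACCBBAABAA ⇒ CAB·BAA·CCB·CCB·BAA·BAA·CAB·CAB·CCB·CAB·CAB·CCB·CCB·BAA·BAA·CCB·BAA·BAA·CAB·BAA·CCB·CAB·BAA·CCB·CAB·CAB·CCB·CAB·BAA·CCB·CAB·BAA·CCB·CAB·CAB·CCB·CAB·CAB·CCB·CCB·BAA·BAA·CCB·BAA·BAA·CAB·CAB·CCB·CCB·BAA·BAA·CCB·BAA·BAA·CAB·BAA·CCB·CAB·BAA·CCB·CAB·CAB·CCB·CAB·CAB·CCB·CCB·BAA·BAA·CCB·BAA·BAA·CAB·CAB·CCB·CCB·BAA·BAA·CCB·BAA·BAA
    A ↦ BAA
    B ↦ CCB
    C ↦ CAB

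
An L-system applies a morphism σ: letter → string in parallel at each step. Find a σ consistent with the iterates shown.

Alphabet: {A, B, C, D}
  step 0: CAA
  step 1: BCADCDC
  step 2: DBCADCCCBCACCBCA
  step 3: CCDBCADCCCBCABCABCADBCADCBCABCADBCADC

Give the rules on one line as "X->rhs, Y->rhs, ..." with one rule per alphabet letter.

  step 2 ⇒ step 3: DBCADCCCBCACCBCA ⇒ CC·D·BCA·DC·CC·BCA·BCA·BCA·D·BCA·DC·BCA·BCA·D·BCA·DC
    A ↦ DC
    B ↦ D
    C ↦ BCA
    D ↦ CC

A->DC, B->D, C->BCA, D->CC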